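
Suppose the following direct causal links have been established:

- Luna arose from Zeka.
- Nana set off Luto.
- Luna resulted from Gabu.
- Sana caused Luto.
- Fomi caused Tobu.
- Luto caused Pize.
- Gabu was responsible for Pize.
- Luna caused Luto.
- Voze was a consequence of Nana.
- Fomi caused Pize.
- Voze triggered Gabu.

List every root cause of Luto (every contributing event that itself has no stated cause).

Nana, Sana, Zeka

Tracing upstream from Luto: Luto ← Nana.
A separate upstream branch: Luto ← Luna ← Zeka.
A separate upstream branch: Luto ← Sana.
Each of those chain origins has no stated cause.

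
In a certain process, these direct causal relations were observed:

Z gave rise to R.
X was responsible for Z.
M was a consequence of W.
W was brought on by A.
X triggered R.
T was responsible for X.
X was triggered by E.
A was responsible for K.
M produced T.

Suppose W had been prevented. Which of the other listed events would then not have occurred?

M, T

Downstream of W: M, T, X, Z, R.
Of those, still caused via another path: X, Z, R.
The remainder have no surviving cause.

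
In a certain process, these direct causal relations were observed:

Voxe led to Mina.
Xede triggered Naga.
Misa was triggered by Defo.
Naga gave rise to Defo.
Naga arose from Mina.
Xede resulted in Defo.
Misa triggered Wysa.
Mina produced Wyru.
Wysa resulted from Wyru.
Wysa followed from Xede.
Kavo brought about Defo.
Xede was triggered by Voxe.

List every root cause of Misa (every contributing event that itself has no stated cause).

Tracing upstream from Misa: Misa ← Defo ← Xede ← Voxe.
A separate upstream branch: Misa ← Defo ← Kavo.
Each of those chain origins has no stated cause.

Kavo, Voxe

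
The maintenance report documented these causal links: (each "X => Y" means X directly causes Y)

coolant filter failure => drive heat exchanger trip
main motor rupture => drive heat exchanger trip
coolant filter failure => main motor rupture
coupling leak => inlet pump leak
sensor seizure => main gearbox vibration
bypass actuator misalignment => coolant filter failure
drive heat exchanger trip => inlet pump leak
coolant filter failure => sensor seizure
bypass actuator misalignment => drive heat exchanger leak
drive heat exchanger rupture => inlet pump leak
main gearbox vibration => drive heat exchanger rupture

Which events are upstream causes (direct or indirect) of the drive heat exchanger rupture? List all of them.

Immediate cause of the drive heat exchanger rupture: the main gearbox vibration.
Further upstream: the bypass actuator misalignment, the coolant filter failure, the sensor seizure.

the bypass actuator misalignment, the coolant filter failure, the main gearbox vibration, the sensor seizure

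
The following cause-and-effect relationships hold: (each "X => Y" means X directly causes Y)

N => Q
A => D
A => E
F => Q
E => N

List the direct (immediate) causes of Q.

F, N

Upstream contributors include A, E, but only F, N feed directly into Q.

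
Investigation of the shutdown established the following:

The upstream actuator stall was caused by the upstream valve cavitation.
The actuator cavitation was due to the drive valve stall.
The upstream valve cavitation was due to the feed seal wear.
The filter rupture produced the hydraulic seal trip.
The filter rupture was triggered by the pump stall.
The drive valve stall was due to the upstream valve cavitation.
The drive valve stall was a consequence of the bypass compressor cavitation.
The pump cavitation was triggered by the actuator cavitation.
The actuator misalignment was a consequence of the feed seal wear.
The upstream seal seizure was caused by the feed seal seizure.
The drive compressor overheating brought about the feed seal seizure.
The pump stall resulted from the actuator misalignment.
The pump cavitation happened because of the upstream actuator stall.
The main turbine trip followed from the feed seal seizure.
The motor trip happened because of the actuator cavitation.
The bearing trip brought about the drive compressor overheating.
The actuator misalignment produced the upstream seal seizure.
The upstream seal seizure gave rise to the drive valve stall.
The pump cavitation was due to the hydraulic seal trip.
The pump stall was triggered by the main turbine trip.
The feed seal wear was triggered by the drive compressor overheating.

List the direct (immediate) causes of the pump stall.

Upstream contributors include the bearing trip, the drive compressor overheating, the feed seal wear, the feed seal seizure, but only the actuator misalignment, the main turbine trip feed directly into the pump stall.

the actuator misalignment, the main turbine trip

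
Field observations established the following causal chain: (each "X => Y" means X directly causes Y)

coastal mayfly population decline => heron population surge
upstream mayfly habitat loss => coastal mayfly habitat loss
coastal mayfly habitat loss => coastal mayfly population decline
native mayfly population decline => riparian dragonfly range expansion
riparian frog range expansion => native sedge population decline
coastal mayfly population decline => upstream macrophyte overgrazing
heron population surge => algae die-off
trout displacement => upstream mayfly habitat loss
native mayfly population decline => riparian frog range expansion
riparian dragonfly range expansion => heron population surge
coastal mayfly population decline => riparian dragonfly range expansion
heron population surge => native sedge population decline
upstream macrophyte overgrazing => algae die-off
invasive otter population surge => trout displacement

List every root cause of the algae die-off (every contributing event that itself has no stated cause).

Tracing upstream from the algae die-off: the algae die-off ← the upstream macrophyte overgrazing ← the coastal mayfly population decline ← the coastal mayfly habitat loss ← the upstream mayfly habitat loss ← the trout displacement ← the invasive otter population surge.
A separate upstream branch: the algae die-off ← the heron population surge ← the riparian dragonfly range expansion ← the native mayfly population decline.
Each of those chain origins has no stated cause.

the invasive otter population surge, the native mayfly population decline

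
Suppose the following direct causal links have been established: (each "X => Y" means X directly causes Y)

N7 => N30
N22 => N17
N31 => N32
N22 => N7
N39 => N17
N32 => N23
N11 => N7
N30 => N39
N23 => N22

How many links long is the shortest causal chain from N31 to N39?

6

Shortest chain: N31 → N32 → N23 → N22 → N7 → N30 → N39.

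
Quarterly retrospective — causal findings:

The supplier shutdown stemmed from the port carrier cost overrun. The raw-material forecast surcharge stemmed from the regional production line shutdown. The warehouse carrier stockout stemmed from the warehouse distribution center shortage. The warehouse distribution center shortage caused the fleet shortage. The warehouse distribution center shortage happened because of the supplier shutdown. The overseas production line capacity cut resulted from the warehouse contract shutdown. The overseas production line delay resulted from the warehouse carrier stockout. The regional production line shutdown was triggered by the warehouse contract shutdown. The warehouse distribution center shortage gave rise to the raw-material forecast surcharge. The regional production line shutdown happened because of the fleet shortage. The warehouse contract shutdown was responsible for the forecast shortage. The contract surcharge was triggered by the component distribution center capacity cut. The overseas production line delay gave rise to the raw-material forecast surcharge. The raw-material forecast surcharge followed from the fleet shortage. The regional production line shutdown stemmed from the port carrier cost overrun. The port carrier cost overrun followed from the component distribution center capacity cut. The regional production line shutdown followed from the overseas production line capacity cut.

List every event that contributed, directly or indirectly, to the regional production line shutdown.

the component distribution center capacity cut, the fleet shortage, the overseas production line capacity cut, the port carrier cost overrun, the supplier shutdown, the warehouse contract shutdown, the warehouse distribution center shortage

Immediate causes of the regional production line shutdown: the port carrier cost overrun, the warehouse contract shutdown, the overseas production line capacity cut, the fleet shortage.
Further upstream: the component distribution center capacity cut, the supplier shutdown, the warehouse distribution center shortage.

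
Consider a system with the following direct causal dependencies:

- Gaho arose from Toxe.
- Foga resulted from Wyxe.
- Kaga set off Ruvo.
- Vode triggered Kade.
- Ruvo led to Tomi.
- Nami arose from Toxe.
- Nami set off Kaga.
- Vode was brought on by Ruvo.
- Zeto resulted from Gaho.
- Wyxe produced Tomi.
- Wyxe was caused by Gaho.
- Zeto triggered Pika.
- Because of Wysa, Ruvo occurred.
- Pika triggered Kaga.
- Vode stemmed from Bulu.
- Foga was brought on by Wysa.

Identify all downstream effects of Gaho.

Direct effects: Zeto, Wyxe.
2 steps out: Pika, Foga, Tomi.
3 steps out: Kaga.
4 steps out: Ruvo.
5 steps out: Vode.
6 steps out: Kade.
Not reachable from it: Toxe, Nami, Wysa, Bulu.

Foga, Kade, Kaga, Pika, Ruvo, Tomi, Vode, Wyxe, Zeto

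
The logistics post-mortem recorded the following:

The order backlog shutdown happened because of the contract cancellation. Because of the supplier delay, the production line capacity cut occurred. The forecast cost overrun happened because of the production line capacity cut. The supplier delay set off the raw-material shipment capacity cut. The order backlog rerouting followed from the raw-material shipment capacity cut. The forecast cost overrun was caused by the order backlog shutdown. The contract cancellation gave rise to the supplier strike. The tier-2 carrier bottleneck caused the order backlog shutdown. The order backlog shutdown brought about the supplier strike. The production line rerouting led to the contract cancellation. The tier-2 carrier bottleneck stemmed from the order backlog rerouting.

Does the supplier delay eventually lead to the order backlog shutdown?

Yes

There is a causal chain: the supplier delay → the raw-material shipment capacity cut → the order backlog rerouting → the tier-2 carrier bottleneck → the order backlog shutdown.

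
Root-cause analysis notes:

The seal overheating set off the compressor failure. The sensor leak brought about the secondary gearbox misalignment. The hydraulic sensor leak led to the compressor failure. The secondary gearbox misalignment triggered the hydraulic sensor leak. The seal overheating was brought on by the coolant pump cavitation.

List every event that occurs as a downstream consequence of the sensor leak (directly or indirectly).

Direct effects: the secondary gearbox misalignment.
2 steps out: the hydraulic sensor leak.
3 steps out: the compressor failure.
Not reachable from it: the coolant pump cavitation, the seal overheating.

the compressor failure, the hydraulic sensor leak, the secondary gearbox misalignment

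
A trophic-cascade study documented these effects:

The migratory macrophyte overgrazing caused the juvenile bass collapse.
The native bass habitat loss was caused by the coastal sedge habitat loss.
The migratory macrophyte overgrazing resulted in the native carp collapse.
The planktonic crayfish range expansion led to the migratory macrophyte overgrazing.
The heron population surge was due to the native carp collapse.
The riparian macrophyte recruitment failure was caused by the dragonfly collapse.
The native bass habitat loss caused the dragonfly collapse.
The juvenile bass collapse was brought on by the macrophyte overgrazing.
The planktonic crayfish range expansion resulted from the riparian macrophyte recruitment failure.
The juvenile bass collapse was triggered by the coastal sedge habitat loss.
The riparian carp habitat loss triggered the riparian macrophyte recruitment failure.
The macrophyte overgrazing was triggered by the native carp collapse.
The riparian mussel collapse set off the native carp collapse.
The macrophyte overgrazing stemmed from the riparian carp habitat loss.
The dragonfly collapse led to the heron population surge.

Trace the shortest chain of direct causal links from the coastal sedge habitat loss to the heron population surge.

the coastal sedge habitat loss → the native bass habitat loss → the dragonfly collapse → the heron population surge

the coastal sedge habitat loss → the native bass habitat loss
the native bass habitat loss → the dragonfly collapse
the dragonfly collapse → the heron population surge
Length: 3 steps.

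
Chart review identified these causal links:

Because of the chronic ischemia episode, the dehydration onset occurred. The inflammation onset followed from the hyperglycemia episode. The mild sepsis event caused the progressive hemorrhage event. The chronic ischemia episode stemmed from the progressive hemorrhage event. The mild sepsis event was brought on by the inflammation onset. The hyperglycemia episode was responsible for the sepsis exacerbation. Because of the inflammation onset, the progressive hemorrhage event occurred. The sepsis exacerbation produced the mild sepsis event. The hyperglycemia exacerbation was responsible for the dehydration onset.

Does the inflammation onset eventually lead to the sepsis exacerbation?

No

The inflammation onset leads to the mild sepsis event, the progressive hemorrhage event, the chronic ischemia episode, the dehydration onset; the sepsis exacerbation is not among them.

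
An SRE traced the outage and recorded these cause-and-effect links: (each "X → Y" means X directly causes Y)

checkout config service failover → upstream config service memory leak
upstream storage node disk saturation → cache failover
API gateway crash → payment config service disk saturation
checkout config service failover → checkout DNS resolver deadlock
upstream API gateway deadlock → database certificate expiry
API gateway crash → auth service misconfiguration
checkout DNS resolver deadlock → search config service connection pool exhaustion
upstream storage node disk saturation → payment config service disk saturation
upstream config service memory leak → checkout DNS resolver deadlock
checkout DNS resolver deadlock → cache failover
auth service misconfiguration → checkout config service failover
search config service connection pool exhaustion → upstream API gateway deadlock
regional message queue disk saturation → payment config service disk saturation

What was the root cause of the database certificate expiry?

Tracing upstream from the database certificate expiry: the database certificate expiry ← the upstream API gateway deadlock ← the search config service connection pool exhaustion ← the checkout DNS resolver deadlock ← the checkout config service failover ← the auth service misconfiguration ← the API gateway crash.
The API gateway crash has no stated cause, so it is the root.

the API gateway crash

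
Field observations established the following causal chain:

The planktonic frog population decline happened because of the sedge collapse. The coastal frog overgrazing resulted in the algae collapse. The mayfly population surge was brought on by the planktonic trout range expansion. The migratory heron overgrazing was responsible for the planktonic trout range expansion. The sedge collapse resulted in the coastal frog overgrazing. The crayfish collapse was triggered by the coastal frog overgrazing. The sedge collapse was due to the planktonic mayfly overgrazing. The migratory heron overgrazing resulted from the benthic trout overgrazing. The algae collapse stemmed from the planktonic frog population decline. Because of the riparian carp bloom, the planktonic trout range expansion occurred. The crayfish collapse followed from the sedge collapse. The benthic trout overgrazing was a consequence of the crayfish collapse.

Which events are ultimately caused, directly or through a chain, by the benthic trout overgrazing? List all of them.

the mayfly population surge, the migratory heron overgrazing, the planktonic trout range expansion

Direct effects: the migratory heron overgrazing.
2 steps out: the planktonic trout range expansion.
3 steps out: the mayfly population surge.
Not reachable from it: the planktonic mayfly overgrazing, the sedge collapse, the planktonic frog population decline, the coastal frog overgrazing, the crayfish collapse, the algae collapse, the riparian carp bloom.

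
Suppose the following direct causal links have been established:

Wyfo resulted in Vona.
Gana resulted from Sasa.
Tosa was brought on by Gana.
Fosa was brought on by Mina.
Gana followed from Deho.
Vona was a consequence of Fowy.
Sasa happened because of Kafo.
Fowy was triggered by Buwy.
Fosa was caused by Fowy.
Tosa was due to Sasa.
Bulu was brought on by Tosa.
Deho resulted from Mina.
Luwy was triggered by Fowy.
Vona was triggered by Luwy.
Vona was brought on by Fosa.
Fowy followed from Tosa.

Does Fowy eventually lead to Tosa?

Fowy leads to Fosa, Luwy, Vona; Tosa is not among them.

No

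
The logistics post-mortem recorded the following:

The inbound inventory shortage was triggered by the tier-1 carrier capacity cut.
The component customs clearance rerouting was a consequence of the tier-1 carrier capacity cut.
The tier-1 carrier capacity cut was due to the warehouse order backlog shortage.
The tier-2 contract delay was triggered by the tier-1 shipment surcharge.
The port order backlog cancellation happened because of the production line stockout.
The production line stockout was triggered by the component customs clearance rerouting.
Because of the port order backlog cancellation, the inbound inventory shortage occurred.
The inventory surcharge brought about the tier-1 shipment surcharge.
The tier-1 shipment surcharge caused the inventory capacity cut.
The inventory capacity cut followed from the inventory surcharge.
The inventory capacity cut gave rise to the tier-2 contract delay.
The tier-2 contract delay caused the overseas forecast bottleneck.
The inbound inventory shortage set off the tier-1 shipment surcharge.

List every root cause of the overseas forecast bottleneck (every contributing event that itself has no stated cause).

Tracing upstream from the overseas forecast bottleneck: the overseas forecast bottleneck ← the tier-2 contract delay ← the tier-1 shipment surcharge ← the inbound inventory shortage ← the tier-1 carrier capacity cut ← the warehouse order backlog shortage.
A separate upstream branch: the overseas forecast bottleneck ← the tier-2 contract delay ← the tier-1 shipment surcharge ← the inventory surcharge.
Each of those chain origins has no stated cause.

the inventory surcharge, the warehouse order backlog shortage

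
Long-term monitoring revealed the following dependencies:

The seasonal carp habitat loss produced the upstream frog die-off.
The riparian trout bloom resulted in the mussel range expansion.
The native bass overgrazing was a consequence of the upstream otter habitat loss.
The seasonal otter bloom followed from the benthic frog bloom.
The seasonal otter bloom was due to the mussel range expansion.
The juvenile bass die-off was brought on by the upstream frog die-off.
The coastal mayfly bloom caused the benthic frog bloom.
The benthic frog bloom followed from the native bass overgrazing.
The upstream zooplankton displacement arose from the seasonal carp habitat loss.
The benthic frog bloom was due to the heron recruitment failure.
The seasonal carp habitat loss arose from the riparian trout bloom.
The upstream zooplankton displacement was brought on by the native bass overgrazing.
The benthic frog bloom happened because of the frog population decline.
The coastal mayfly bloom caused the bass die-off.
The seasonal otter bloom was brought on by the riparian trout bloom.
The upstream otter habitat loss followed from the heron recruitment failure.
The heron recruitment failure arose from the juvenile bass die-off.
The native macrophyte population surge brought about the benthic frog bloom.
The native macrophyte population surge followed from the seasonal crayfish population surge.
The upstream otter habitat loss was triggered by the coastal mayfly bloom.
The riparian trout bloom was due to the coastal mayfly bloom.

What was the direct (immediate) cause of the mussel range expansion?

Upstream contributors include the coastal mayfly bloom, but only the riparian trout bloom feeds directly into the mussel range expansion.

the riparian trout bloom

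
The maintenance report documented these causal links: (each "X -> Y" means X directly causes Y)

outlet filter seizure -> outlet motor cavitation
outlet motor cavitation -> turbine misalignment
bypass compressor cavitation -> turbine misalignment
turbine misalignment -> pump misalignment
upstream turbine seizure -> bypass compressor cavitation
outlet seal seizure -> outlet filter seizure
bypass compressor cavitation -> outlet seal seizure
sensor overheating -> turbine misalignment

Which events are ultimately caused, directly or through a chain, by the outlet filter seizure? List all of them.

Direct effects: the outlet motor cavitation.
2 steps out: the turbine misalignment.
3 steps out: the pump misalignment.
Not reachable from it: the upstream turbine seizure, the bypass compressor cavitation, the outlet seal seizure, the sensor overheating.

the outlet motor cavitation, the pump misalignment, the turbine misalignment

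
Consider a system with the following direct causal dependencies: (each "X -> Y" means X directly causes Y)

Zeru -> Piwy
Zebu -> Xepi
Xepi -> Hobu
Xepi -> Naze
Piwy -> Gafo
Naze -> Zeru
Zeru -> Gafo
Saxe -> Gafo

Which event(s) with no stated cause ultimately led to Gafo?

Saxe, Zebu

Tracing upstream from Gafo: Gafo ← Zeru ← Naze ← Xepi ← Zebu.
A separate upstream branch: Gafo ← Saxe.
Each of those chain origins has no stated cause.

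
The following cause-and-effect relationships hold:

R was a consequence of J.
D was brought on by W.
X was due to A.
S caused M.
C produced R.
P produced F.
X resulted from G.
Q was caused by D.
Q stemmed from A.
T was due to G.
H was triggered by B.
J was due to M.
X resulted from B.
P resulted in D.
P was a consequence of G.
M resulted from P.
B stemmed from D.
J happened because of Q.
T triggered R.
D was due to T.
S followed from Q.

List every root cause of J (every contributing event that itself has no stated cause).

Tracing upstream from J: J ← M ← P ← G.
A separate upstream branch: J ← Q ← D ← W.
A separate upstream branch: J ← Q ← A.
Each of those chain origins has no stated cause.

A, G, W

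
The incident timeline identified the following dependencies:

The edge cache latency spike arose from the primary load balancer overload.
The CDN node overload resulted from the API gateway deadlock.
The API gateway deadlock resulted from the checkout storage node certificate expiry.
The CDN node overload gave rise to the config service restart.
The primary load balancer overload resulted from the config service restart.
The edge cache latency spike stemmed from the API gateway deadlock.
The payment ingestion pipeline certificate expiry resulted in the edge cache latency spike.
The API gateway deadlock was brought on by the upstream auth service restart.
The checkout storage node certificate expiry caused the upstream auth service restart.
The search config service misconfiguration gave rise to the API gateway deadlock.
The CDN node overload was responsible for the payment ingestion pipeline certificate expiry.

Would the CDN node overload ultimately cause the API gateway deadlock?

No

The CDN node overload leads to the config service restart, the primary load balancer overload, the payment ingestion pipeline certificate expiry, the edge cache latency spike; the API gateway deadlock is not among them.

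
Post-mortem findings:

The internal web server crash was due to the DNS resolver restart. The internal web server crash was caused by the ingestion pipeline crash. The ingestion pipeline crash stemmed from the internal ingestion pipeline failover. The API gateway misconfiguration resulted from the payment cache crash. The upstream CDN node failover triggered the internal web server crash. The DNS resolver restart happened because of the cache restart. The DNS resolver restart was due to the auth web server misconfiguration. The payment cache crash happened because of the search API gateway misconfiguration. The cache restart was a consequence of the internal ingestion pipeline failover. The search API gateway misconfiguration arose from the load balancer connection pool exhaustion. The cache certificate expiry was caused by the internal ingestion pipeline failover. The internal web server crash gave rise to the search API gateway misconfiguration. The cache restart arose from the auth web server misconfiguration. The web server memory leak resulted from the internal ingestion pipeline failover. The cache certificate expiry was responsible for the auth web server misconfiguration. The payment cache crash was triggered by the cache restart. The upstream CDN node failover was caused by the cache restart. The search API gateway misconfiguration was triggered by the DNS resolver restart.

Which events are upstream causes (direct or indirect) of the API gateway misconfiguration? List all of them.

the DNS resolver restart, the auth web server misconfiguration, the cache certificate expiry, the cache restart, the ingestion pipeline crash, the internal ingestion pipeline failover, the internal web server crash, the load balancer connection pool exhaustion, the payment cache crash, the search API gateway misconfiguration, the upstream CDN node failover

Immediate cause of the API gateway misconfiguration: the payment cache crash.
Further upstream: the internal ingestion pipeline failover, the ingestion pipeline crash, the cache certificate expiry, the auth web server misconfiguration, the cache restart, the DNS resolver restart, the upstream CDN node failover, the internal web server crash, the search API gateway misconfiguration, the load balancer connection pool exhaustion.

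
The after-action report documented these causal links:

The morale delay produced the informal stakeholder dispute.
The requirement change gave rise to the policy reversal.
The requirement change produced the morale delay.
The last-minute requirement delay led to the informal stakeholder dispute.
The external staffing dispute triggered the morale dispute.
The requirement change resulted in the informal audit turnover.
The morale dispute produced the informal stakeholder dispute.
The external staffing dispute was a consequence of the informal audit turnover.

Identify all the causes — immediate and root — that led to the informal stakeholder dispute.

Immediate causes of the informal stakeholder dispute: the last-minute requirement delay, the morale delay, the morale dispute.
Further upstream: the requirement change, the informal audit turnover, the external staffing dispute.

the external staffing dispute, the informal audit turnover, the last-minute requirement delay, the morale delay, the morale dispute, the requirement change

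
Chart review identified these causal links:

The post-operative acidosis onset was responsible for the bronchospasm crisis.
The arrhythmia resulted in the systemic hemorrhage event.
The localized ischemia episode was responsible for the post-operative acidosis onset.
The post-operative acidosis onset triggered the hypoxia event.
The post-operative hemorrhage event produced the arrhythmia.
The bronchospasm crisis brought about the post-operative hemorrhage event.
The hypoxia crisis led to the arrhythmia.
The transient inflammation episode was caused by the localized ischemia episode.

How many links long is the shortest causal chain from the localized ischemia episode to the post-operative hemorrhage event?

3

Shortest chain: the localized ischemia episode → the post-operative acidosis onset → the bronchospasm crisis → the post-operative hemorrhage event.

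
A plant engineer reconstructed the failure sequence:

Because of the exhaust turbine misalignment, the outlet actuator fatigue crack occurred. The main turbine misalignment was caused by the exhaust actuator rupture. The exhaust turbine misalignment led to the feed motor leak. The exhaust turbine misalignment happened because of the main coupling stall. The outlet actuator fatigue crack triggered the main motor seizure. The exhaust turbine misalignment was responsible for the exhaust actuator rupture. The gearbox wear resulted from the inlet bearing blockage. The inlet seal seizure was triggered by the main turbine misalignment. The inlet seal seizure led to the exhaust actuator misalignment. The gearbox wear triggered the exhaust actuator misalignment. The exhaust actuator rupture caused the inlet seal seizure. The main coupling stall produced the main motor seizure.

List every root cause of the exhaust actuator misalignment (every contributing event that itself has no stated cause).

the inlet bearing blockage, the main coupling stall

Tracing upstream from the exhaust actuator misalignment: the exhaust actuator misalignment ← the inlet seal seizure ← the exhaust actuator rupture ← the exhaust turbine misalignment ← the main coupling stall.
A separate upstream branch: the exhaust actuator misalignment ← the gearbox wear ← the inlet bearing blockage.
Each of those chain origins has no stated cause.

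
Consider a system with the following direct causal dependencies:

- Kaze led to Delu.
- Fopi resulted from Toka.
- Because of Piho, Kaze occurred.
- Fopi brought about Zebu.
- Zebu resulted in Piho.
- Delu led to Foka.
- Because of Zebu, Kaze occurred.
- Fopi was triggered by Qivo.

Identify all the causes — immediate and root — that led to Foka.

Immediate cause of Foka: Delu.
Further upstream: Toka, Fopi, Zebu, Piho, Kaze, Qivo.

Delu, Fopi, Kaze, Piho, Qivo, Toka, Zebu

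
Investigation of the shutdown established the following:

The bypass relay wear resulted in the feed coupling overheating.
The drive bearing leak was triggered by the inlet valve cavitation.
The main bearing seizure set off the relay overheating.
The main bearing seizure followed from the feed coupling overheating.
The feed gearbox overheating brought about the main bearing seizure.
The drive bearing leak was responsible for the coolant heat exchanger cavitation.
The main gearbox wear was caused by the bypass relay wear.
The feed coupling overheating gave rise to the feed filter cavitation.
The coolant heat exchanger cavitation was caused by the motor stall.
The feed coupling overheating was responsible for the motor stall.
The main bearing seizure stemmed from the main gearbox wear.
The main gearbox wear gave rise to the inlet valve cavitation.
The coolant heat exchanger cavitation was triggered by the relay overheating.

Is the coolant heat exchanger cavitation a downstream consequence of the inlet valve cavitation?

Yes

There is a causal chain: the inlet valve cavitation → the drive bearing leak → the coolant heat exchanger cavitation.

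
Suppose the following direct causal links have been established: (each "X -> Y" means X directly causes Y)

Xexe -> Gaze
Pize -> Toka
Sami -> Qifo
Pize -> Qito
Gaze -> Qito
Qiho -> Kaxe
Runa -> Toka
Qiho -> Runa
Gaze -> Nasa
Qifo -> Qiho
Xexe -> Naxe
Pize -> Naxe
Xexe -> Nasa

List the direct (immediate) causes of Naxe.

Pize, Xexe

Pize, Xexe → Naxe with nothing further upstream stated.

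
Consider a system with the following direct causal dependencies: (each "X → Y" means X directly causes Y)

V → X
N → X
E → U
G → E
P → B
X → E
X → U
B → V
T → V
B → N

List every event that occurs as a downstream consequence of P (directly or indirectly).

Direct effects: B.
2 steps out: N, V.
3 steps out: X.
4 steps out: E, U.
Not reachable from it: T, G.

B, E, N, U, V, X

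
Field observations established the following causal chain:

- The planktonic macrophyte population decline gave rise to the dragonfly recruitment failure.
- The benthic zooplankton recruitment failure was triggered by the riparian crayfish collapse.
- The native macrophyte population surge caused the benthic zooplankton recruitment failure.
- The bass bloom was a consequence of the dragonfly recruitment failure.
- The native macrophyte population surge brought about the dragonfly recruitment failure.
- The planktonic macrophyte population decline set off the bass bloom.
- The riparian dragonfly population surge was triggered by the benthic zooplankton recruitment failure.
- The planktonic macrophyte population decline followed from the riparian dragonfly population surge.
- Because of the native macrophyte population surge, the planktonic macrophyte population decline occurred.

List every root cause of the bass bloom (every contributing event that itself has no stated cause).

Tracing upstream from the bass bloom: the bass bloom ← the planktonic macrophyte population decline ← the riparian dragonfly population surge ← the benthic zooplankton recruitment failure ← the riparian crayfish collapse.
A separate upstream branch: the bass bloom ← the planktonic macrophyte population decline ← the native macrophyte population surge.
Each of those chain origins has no stated cause.

the native macrophyte population surge, the riparian crayfish collapse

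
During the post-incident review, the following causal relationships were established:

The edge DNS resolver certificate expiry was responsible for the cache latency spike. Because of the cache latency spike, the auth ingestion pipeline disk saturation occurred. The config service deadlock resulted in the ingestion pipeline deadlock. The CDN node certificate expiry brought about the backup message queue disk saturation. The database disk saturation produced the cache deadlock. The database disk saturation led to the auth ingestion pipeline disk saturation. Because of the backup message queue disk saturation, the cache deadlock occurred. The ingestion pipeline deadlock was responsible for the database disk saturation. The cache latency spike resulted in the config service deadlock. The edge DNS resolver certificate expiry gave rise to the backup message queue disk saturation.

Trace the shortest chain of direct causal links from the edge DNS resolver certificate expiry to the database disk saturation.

the edge DNS resolver certificate expiry → the cache latency spike → the config service deadlock → the ingestion pipeline deadlock → the database disk saturation

the edge DNS resolver certificate expiry → the cache latency spike
the cache latency spike → the config service deadlock
the config service deadlock → the ingestion pipeline deadlock
the ingestion pipeline deadlock → the database disk saturation
Length: 4 steps.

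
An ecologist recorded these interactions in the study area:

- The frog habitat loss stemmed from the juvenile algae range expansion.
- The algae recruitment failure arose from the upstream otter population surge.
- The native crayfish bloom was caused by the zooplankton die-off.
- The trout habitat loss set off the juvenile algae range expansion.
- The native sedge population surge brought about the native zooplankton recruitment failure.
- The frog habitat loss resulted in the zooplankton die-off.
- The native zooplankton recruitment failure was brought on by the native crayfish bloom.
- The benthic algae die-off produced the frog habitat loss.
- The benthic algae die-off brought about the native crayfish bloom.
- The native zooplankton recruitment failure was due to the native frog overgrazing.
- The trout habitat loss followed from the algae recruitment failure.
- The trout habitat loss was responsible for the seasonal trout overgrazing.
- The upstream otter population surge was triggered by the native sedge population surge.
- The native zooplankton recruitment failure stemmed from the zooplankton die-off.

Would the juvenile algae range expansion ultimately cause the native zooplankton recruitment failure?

Yes

There is a causal chain: the juvenile algae range expansion → the frog habitat loss → the zooplankton die-off → the native zooplankton recruitment failure.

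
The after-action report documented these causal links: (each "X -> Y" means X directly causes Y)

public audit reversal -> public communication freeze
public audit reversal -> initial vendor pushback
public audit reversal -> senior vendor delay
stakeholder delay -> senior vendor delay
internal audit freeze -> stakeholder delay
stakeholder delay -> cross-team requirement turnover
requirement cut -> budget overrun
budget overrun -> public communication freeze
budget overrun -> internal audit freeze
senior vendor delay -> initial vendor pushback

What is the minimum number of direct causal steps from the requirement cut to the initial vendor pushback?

5

Shortest chain: the requirement cut → the budget overrun → the internal audit freeze → the stakeholder delay → the senior vendor delay → the initial vendor pushback.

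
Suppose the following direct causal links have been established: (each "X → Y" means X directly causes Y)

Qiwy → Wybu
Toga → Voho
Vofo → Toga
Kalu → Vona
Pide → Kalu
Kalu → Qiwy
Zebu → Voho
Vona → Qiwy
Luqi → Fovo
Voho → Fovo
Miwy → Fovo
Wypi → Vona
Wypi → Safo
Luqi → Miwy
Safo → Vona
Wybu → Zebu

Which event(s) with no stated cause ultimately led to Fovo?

Tracing upstream from Fovo: Fovo ← Voho ← Zebu ← Wybu ← Qiwy ← Vona ← Wypi.
A separate upstream branch: Fovo ← Voho ← Toga ← Vofo.
A separate upstream branch: Fovo ← Voho ← Zebu ← Wybu ← Qiwy ← Kalu ← Pide.
A separate upstream branch: Fovo ← Luqi.
Each of those chain origins has no stated cause.

Luqi, Pide, Vofo, Wypi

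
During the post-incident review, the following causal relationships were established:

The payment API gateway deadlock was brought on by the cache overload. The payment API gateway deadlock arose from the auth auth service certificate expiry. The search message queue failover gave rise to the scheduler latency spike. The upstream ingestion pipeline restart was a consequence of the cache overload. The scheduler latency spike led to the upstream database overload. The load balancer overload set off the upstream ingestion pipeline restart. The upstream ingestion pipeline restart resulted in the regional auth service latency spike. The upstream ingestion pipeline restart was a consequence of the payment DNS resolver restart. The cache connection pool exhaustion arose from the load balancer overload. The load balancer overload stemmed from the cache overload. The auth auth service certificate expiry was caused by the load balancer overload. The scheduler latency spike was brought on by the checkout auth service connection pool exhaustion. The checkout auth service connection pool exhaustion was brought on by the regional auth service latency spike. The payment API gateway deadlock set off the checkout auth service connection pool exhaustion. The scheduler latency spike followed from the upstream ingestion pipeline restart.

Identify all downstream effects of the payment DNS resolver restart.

Direct effects: the upstream ingestion pipeline restart.
2 steps out: the regional auth service latency spike, the scheduler latency spike.
3 steps out: the checkout auth service connection pool exhaustion, the upstream database overload.
Not reachable from it: the cache overload, the load balancer overload, the auth auth service certificate expiry, the payment API gateway deadlock, the cache connection pool exhaustion, the search message queue failover.

the checkout auth service connection pool exhaustion, the regional auth service latency spike, the scheduler latency spike, the upstream database overload, the upstream ingestion pipeline restart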